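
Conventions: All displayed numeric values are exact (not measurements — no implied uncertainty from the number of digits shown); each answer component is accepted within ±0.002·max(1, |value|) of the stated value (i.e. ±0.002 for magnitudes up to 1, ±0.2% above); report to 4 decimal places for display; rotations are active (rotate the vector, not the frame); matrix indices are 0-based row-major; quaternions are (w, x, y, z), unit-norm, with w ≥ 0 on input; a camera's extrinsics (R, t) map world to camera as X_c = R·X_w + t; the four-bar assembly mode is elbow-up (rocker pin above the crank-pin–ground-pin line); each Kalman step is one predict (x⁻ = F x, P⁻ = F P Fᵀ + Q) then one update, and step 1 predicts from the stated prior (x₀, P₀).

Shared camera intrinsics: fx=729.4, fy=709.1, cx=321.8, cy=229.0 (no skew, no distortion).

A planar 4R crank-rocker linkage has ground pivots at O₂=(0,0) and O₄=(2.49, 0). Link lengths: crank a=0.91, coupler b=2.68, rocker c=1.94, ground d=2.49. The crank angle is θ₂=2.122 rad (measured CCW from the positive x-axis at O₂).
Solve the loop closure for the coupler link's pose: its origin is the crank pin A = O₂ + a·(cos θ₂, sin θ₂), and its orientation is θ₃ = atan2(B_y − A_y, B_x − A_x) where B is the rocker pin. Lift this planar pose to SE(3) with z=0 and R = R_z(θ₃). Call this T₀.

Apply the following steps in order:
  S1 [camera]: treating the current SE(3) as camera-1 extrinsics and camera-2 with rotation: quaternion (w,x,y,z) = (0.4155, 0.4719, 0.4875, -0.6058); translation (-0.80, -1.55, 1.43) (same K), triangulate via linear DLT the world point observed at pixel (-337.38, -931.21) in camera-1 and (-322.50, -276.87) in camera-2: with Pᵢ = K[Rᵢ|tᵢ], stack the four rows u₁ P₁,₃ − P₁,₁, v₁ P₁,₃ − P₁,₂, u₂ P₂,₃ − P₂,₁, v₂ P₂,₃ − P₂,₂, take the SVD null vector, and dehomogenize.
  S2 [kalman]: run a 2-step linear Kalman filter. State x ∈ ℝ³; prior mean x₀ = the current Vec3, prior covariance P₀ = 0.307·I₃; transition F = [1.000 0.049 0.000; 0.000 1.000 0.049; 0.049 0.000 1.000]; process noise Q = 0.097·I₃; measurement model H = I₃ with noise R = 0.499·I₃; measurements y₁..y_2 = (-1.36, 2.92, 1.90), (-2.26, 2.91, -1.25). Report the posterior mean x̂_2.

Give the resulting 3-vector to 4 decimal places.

source (fourbar_fk): coupler pose = R=[0.9129 -0.4081 0.0000; 0.4081 0.9129 0.0000; 0.0000 0.0000 1.0000], t=(-0.4766, 0.7752, 0.0000)
after S1 (triangulate): (-0.7885, -1.5858, 0.6077)
after S2 (kf_track): (-1.5006, 1.4095, 0.2241)

result = (-1.5006, 1.4095, 0.2241)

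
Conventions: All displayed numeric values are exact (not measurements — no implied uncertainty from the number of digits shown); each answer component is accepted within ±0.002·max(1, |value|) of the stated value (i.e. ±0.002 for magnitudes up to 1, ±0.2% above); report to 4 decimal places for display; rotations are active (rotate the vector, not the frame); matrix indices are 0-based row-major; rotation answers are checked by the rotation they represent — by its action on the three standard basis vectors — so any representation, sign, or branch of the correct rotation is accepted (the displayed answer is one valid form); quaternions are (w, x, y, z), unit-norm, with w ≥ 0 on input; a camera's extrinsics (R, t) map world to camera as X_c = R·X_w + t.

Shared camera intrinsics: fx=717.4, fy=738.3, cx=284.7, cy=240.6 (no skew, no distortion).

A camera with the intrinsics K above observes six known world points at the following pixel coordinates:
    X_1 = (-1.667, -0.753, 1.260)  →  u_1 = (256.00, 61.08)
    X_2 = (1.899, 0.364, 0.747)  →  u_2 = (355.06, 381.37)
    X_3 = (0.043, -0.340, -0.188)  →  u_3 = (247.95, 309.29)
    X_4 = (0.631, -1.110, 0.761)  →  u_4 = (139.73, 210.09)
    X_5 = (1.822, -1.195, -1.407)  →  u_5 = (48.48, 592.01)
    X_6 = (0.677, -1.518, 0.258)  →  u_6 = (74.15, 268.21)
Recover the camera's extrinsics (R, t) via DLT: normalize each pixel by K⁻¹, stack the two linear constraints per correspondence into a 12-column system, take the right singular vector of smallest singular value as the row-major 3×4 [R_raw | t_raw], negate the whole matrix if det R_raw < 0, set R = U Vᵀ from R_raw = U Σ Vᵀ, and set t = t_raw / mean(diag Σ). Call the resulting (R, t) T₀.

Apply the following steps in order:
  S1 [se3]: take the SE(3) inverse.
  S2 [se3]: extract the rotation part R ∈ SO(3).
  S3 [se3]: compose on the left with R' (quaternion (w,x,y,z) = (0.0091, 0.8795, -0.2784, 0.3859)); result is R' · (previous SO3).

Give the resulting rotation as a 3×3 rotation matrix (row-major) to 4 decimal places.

rotation (matrix) = ((-0.4354, -0.4432, -0.7836), (-0.8120, -0.1824, 0.5544), (-0.3886, 0.8777, -0.2805))

source (pnp_recover): camera pose = R=[-0.1121 0.9796 0.1669; 0.4457 0.1997 -0.8726; -0.8881 -0.0234 -0.4590], t=(0.0800, 0.4100, 5.5901)
after S1 (invert_se3): R=[-0.1121 0.4457 -0.8881; 0.9796 0.1997 -0.0234; 0.1669 -0.8726 -0.4590], t=(4.7910, -0.0295, 2.9103)
after S2 (rot_of_se3): [-0.1121 0.4457 -0.8881; 0.9796 0.1997 -0.0234; 0.1669 -0.8726 -0.4590]
after S3 (compose_so3): [-0.4354 -0.4432 -0.7836; -0.8120 -0.1824 0.5544; -0.3886 0.8777 -0.2805]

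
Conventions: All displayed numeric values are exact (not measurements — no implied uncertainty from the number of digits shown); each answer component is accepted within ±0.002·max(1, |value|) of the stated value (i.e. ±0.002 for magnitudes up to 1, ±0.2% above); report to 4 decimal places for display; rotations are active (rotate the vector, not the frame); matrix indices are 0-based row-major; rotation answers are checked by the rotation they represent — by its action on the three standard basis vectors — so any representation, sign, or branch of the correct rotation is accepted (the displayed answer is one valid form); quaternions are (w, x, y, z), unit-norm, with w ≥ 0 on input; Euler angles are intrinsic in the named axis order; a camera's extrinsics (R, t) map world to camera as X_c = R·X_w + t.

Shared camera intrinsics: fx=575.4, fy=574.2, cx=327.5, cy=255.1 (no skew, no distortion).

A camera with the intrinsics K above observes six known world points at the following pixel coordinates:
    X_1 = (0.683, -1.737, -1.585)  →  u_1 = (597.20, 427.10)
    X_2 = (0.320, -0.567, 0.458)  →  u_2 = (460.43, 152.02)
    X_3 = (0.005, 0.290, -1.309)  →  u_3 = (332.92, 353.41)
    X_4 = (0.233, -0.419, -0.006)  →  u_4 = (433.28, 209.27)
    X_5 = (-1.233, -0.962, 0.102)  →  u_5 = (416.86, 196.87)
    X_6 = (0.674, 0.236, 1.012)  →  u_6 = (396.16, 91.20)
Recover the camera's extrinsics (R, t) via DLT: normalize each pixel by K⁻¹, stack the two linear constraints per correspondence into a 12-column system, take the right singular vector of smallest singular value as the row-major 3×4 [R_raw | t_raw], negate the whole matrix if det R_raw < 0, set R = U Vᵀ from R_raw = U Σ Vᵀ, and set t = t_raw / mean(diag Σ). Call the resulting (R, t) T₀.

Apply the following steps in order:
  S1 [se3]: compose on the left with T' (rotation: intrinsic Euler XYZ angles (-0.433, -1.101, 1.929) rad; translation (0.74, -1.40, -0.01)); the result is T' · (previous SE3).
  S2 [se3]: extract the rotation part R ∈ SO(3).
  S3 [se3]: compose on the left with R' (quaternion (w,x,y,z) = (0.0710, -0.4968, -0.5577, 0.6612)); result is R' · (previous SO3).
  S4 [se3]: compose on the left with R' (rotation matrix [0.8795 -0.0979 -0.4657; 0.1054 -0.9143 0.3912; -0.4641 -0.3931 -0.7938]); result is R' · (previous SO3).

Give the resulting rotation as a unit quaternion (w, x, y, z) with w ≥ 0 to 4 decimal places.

source (pnp_recover): camera pose = R=[0.5615 -0.8248 0.0663; -0.0647 -0.1236 -0.9902; 0.8249 0.5518 -0.1228], t=(0.3702, -0.4101, 4.6423)
after S1 (compose_se3): R=[-0.7972 -0.3087 0.5188; 0.6037 -0.4055 0.6864; -0.0015 0.8604 0.5096], t=(-3.2842, 0.0222, 1.8976)
after S2 (rot_of_se3): [-0.7972 -0.3087 0.5188; 0.6037 -0.4055 0.6864; -0.0015 0.8604 0.5096]
after S3 (compose_so3): [0.6746 -0.6668 -0.3167; -0.7377 -0.6246 -0.2562; -0.0270 0.4065 -0.9132]
after S4 (compose_so3): [0.6781 -0.7146 0.1718; 0.7350 0.6598 -0.1563; -0.0016 0.2323 0.9726]

rotation (quat) = (0.9098, 0.1068, 0.0477, 0.3983)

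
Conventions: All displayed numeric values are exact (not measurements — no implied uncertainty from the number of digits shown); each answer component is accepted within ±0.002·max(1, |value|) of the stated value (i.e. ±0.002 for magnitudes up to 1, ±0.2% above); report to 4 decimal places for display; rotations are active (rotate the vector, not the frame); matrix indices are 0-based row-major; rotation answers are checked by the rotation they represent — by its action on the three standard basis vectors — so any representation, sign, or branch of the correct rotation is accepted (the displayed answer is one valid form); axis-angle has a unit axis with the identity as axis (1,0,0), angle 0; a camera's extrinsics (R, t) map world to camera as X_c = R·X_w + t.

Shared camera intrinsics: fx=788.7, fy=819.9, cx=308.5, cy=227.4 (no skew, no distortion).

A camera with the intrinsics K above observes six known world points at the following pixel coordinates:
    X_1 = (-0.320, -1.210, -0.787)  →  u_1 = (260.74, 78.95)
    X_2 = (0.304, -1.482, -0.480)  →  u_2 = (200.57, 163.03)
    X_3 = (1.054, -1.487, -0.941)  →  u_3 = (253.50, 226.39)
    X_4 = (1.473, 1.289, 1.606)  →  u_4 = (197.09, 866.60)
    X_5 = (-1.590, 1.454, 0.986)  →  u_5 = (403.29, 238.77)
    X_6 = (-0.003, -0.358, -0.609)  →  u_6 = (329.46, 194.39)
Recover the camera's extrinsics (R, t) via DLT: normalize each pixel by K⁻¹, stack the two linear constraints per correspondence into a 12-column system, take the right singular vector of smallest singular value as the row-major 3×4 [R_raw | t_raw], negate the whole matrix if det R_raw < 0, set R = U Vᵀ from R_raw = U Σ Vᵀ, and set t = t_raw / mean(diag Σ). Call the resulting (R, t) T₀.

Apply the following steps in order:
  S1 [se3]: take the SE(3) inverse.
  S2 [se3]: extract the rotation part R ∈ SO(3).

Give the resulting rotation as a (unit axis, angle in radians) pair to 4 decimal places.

source (pnp_recover): camera pose = R=[-0.0364 0.6688 -0.7426; 0.7933 0.4712 0.3855; 0.6078 -0.5750 -0.5477], t=(-0.0900, 0.2200, 4.0801)
after S1 (invert_se3): R=[-0.0364 0.7933 0.6078; 0.6688 0.4712 -0.5750; -0.7426 0.3855 -0.5477], t=(-2.6575, 2.3027, 2.0830)
after S2 (rot_of_se3): [-0.0364 0.7933 0.6078; 0.6688 0.4712 -0.5750; -0.7426 0.3855 -0.5477]

rotation (axis_angle) = ((0.5780, 0.8126, -0.0749), 2.1609)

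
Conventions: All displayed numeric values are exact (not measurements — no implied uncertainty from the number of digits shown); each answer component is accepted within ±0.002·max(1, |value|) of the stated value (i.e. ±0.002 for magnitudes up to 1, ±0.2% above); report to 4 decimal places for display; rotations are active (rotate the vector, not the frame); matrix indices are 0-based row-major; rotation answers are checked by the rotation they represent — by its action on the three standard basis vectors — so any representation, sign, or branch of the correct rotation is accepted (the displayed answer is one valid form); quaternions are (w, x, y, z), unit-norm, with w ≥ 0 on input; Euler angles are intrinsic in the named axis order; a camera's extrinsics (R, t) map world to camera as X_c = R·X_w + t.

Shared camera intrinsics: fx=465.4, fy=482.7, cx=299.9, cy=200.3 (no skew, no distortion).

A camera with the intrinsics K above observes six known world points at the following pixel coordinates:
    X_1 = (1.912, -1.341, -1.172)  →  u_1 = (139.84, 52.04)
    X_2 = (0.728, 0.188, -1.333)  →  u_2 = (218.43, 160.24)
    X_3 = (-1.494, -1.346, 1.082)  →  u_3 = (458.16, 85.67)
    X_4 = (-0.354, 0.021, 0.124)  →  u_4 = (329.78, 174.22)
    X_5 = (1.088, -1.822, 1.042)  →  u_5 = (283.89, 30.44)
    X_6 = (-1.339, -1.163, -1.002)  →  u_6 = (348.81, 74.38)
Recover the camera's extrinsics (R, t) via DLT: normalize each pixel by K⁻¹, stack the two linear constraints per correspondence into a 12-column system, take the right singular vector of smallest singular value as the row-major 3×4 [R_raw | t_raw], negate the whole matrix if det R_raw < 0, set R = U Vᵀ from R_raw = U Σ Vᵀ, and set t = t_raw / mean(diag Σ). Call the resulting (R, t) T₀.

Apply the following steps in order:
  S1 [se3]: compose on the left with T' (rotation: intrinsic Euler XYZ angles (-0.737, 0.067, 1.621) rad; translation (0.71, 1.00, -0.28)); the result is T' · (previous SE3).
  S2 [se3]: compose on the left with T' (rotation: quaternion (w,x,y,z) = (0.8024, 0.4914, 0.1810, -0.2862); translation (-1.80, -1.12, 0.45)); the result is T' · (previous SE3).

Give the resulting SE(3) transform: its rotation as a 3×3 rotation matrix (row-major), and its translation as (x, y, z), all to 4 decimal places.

rotation (matrix) = ((-0.6994, -0.5714, -0.4293), (-0.4927, -0.0496, 0.8688), (-0.5177, 0.8192, -0.2468)), translation = (2.8525, -3.6103, 5.2874)

source (pnp_recover): camera pose = R=[-0.8509 -0.0955 0.5166; 0.1130 0.9270 0.3575; -0.5130 0.3626 -0.7780], t=(0.0599, -0.3798, 6.4975)
after S1 (compose_se3): R=[-0.1044 -0.8947 -0.4342; -0.9743 0.1795 -0.1357; 0.1994 0.4089 -0.8905], t=(1.5204, 5.3985, 4.4488)
after S2 (compose_se3): R=[-0.6994 -0.5714 -0.4293; -0.4927 -0.0496 0.8688; -0.5177 0.8192 -0.2468], t=(2.8525, -3.6103, 5.2874)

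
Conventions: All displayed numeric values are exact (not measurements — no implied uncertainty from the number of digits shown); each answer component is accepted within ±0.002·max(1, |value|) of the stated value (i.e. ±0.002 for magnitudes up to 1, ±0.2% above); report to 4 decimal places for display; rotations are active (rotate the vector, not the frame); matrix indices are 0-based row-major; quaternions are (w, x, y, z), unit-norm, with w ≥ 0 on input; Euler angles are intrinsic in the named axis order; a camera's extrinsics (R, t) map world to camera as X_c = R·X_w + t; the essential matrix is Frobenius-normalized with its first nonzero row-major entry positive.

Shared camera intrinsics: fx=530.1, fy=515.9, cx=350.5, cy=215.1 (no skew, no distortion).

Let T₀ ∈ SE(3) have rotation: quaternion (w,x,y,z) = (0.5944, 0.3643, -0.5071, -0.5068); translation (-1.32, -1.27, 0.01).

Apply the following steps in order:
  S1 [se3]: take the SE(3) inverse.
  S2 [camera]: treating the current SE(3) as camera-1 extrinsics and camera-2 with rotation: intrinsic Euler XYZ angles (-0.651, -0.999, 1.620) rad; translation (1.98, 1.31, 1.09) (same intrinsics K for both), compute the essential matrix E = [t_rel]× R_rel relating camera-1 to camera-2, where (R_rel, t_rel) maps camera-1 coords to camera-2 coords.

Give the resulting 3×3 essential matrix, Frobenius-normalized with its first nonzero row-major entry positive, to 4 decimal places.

after S1 (invert_se3): R=[-0.0280 -0.9719 0.2336; 0.2330 0.2209 0.9471; -0.9721 0.0809 0.2203], t=(-1.2736, 0.5786, -1.1826)
after S2 (essential): [0.1567 0.1594 -0.4694; 0.1929 0.5073 0.4173; -0.2234 -0.3398 0.3092]

matrix = [0.1567 0.1594 -0.4694; 0.1929 0.5073 0.4173; -0.2234 -0.3398 0.3092]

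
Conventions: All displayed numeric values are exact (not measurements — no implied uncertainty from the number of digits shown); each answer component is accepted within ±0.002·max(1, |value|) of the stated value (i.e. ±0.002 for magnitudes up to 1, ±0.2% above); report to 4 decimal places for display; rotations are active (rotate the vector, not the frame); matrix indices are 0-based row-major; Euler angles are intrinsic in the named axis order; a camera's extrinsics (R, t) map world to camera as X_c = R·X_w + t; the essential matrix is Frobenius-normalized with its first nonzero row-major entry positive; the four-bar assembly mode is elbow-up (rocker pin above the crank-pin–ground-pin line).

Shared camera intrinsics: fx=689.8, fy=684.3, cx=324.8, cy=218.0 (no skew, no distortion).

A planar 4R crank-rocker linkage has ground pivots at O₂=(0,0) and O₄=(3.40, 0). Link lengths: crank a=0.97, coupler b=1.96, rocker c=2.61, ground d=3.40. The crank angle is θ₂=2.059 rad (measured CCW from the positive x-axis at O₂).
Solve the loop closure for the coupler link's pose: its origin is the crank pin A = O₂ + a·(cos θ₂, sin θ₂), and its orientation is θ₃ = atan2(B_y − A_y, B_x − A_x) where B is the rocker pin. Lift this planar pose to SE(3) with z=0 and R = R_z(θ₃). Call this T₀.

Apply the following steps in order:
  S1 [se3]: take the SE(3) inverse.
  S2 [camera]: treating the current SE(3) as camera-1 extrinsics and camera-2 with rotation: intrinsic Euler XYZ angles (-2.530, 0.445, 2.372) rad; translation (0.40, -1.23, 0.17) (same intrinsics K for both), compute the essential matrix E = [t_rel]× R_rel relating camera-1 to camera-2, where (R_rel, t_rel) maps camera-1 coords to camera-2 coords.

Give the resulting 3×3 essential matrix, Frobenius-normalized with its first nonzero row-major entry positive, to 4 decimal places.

matrix = [0.2421 -0.6473 -0.0192; -0.4064 -0.2497 0.3586; -0.3290 0.0025 0.2403]

source (fourbar_fk): coupler pose = R=[0.9216 -0.3880 0.0000; 0.3880 0.9216 0.0000; 0.0000 0.0000 1.0000], t=(-0.4550, 0.8567, 0.0000)
after S1 (invert_se3): R=[0.9216 0.3880 0.0000; -0.3880 0.9216 0.0000; 0.0000 0.0000 1.0000], t=(0.0869, -0.9661, 0.0000)
after S2 (essential): [0.2421 -0.6473 -0.0192; -0.4064 -0.2497 0.3586; -0.3290 0.0025 0.2403]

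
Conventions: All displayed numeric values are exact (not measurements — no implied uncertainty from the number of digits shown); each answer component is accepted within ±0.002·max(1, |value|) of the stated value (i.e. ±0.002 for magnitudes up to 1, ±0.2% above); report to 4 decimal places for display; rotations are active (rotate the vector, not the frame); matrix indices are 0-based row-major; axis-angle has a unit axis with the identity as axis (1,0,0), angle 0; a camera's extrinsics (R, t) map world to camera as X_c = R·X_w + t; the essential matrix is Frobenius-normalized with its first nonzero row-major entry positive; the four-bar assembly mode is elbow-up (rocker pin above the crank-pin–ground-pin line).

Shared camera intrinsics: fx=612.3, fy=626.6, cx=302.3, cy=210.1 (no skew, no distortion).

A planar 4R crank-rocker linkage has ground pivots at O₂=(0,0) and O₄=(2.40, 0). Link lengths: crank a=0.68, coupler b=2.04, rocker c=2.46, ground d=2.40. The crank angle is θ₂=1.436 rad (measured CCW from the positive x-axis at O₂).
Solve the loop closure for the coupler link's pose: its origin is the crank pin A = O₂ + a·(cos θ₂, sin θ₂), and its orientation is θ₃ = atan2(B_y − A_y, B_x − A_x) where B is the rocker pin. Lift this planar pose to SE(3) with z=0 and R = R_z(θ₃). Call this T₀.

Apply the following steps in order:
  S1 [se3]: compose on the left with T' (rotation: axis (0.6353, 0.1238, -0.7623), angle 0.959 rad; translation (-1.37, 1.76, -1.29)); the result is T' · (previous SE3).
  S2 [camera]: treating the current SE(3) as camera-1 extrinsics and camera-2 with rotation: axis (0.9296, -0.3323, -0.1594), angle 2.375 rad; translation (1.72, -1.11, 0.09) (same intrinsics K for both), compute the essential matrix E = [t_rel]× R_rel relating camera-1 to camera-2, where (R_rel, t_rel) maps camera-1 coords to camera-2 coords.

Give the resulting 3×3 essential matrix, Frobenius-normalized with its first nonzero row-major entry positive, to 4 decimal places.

matrix = [0.1846 0.4648 0.3042; 0.3476 0.3813 -0.2767; -0.1500 0.0770 0.5349]

source (fourbar_fk): coupler pose = R=[0.6381 -0.7699 0.0000; 0.7699 0.6381 0.0000; 0.0000 0.0000 1.0000], t=(0.0914, 0.6738, 0.0000)
after S1 (compose_se3): R=[0.9824 -0.1549 -0.1048; 0.0704 0.8253 -0.5602; 0.1733 0.5430 0.8217], t=(-0.8588, 2.0974, -0.9947)
after S2 (essential): [0.1846 0.4648 0.3042; 0.3476 0.3813 -0.2767; -0.1500 0.0770 0.5349]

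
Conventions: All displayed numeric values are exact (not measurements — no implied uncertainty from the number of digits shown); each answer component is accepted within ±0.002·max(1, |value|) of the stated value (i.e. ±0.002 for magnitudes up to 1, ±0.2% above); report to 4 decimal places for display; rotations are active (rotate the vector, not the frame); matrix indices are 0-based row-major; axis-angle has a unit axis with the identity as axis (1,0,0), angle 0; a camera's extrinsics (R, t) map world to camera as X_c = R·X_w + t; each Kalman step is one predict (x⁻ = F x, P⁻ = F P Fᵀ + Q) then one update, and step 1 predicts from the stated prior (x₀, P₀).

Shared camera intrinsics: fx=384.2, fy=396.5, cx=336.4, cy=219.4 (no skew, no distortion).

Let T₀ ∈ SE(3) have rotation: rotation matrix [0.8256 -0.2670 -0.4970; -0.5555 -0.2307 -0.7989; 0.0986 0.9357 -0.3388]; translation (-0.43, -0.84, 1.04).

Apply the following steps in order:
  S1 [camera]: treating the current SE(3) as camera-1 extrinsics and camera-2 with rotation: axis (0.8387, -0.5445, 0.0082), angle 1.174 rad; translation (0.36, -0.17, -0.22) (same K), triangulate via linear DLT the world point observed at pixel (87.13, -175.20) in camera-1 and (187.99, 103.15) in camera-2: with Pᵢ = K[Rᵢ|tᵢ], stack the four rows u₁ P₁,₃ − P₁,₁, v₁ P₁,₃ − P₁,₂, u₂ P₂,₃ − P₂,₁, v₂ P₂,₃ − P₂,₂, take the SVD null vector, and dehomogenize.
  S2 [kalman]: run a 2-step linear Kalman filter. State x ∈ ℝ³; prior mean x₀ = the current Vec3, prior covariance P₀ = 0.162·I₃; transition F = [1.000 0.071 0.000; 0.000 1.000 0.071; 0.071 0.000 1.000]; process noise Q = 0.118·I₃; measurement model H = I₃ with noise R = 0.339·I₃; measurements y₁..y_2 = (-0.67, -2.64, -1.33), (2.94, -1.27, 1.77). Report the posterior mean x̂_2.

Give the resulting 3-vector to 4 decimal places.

after S1 (triangulate): (-0.0244, 0.9123, 0.7440)
after S2 (kf_track): (1.1131, -0.8912, 0.6778)

result = (1.1131, -0.8912, 0.6778)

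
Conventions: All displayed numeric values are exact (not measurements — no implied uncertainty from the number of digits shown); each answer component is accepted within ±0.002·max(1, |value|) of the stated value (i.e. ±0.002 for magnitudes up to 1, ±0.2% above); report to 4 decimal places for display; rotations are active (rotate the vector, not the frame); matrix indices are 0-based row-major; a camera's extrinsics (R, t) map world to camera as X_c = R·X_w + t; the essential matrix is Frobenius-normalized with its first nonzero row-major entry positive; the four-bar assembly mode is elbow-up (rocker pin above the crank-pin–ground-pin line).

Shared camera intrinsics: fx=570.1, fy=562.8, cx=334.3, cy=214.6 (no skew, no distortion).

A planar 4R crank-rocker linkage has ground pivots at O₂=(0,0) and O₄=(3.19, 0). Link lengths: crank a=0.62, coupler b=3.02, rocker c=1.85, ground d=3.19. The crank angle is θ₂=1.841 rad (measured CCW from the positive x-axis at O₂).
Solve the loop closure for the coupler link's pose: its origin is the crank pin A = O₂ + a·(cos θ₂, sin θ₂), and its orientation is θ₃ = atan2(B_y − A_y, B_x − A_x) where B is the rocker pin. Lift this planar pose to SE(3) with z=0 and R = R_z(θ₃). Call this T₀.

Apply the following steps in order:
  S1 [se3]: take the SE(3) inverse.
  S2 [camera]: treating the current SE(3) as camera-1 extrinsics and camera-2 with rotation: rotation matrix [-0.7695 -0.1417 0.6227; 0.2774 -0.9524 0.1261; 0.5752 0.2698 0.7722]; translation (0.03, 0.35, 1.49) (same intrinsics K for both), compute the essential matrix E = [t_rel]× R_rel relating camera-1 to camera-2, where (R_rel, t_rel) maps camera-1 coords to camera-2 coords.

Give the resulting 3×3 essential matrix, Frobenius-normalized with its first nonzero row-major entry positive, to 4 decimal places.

source (fourbar_fk): coupler pose = R=[0.9229 -0.3851 0.0000; 0.3851 0.9229 0.0000; 0.0000 0.0000 1.0000], t=(-0.1655, 0.5975, 0.0000)
after S1 (invert_se3): R=[0.9229 0.3851 0.0000; -0.3851 0.9229 0.0000; 0.0000 0.0000 1.0000], t=(-0.0774, -0.6152, 0.0000)
after S2 (essential): [0.0018 0.6832 -0.1794; -0.5532 0.1144 0.4085; -0.0943 -0.0124 0.0779]

matrix = [0.0018 0.6832 -0.1794; -0.5532 0.1144 0.4085; -0.0943 -0.0124 0.0779]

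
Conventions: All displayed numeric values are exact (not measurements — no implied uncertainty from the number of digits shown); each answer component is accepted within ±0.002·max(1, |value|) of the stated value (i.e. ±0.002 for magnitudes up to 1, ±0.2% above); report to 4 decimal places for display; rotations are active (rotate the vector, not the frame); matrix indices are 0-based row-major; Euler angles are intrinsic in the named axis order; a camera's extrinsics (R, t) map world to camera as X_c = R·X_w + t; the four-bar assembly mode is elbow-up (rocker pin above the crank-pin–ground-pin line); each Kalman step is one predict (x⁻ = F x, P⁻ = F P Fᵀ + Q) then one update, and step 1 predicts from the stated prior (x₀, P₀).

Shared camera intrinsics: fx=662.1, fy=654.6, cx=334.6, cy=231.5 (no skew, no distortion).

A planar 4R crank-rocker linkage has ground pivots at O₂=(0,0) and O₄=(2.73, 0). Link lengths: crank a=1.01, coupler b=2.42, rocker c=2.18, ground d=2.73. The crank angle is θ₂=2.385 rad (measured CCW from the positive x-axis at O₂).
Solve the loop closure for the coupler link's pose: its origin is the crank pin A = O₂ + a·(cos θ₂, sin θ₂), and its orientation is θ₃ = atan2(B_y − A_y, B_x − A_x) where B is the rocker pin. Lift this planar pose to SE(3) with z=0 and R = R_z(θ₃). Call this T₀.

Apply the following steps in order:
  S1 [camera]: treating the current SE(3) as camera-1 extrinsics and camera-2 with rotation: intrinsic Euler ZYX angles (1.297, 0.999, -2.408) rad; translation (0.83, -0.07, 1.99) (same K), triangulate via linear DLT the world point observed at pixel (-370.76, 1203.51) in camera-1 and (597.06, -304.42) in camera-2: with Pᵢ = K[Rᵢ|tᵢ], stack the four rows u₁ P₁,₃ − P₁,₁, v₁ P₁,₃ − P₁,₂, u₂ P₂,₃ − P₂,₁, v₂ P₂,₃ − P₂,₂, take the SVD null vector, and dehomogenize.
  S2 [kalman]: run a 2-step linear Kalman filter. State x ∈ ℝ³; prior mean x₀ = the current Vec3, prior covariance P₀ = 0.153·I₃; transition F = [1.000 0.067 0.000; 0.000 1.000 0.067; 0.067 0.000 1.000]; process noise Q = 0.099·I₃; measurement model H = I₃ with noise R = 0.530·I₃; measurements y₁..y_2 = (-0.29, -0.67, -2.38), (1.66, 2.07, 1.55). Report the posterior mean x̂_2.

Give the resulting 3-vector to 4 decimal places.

result = (0.5827, 0.9593, 0.4825)

source (fourbar_fk): coupler pose = R=[0.8983 -0.4395 0.0000; 0.4395 0.8983 0.0000; 0.0000 0.0000 1.0000], t=(-0.7345, 0.6933, 0.0000)
after S1 (triangulate): (0.0612, 0.7941, 0.9654)
after S2 (kf_track): (0.5827, 0.9593, 0.4825)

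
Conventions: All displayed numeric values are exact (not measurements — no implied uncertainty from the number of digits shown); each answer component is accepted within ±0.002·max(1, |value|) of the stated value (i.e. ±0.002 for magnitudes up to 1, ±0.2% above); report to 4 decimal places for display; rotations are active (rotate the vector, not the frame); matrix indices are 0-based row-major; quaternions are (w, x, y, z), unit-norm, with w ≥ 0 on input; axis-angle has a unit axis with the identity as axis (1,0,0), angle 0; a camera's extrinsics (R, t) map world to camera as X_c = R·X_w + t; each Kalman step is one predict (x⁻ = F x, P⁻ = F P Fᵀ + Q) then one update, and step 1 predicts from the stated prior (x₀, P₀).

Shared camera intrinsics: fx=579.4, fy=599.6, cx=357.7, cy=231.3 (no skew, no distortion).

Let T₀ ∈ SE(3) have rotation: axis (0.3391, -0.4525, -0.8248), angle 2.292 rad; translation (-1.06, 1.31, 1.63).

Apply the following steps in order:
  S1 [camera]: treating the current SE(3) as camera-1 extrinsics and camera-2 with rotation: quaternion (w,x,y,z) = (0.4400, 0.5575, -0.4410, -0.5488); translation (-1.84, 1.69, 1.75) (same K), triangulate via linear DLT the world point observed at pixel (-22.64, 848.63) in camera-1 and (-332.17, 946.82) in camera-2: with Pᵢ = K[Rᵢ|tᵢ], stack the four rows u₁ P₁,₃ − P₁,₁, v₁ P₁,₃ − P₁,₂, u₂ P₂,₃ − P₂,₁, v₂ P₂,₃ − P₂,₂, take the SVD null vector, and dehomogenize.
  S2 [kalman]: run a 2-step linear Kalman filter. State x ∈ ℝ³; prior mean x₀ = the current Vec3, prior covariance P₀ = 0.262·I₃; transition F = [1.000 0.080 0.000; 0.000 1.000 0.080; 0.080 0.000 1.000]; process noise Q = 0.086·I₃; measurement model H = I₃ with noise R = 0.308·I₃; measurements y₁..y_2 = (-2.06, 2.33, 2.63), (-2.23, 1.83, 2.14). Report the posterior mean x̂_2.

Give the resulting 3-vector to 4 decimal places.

after S1 (triangulate): (-0.3517, -0.1069, 0.2086)
after S2 (kf_track): (-1.5825, 1.5443, 1.7185)

result = (-1.5825, 1.5443, 1.7185)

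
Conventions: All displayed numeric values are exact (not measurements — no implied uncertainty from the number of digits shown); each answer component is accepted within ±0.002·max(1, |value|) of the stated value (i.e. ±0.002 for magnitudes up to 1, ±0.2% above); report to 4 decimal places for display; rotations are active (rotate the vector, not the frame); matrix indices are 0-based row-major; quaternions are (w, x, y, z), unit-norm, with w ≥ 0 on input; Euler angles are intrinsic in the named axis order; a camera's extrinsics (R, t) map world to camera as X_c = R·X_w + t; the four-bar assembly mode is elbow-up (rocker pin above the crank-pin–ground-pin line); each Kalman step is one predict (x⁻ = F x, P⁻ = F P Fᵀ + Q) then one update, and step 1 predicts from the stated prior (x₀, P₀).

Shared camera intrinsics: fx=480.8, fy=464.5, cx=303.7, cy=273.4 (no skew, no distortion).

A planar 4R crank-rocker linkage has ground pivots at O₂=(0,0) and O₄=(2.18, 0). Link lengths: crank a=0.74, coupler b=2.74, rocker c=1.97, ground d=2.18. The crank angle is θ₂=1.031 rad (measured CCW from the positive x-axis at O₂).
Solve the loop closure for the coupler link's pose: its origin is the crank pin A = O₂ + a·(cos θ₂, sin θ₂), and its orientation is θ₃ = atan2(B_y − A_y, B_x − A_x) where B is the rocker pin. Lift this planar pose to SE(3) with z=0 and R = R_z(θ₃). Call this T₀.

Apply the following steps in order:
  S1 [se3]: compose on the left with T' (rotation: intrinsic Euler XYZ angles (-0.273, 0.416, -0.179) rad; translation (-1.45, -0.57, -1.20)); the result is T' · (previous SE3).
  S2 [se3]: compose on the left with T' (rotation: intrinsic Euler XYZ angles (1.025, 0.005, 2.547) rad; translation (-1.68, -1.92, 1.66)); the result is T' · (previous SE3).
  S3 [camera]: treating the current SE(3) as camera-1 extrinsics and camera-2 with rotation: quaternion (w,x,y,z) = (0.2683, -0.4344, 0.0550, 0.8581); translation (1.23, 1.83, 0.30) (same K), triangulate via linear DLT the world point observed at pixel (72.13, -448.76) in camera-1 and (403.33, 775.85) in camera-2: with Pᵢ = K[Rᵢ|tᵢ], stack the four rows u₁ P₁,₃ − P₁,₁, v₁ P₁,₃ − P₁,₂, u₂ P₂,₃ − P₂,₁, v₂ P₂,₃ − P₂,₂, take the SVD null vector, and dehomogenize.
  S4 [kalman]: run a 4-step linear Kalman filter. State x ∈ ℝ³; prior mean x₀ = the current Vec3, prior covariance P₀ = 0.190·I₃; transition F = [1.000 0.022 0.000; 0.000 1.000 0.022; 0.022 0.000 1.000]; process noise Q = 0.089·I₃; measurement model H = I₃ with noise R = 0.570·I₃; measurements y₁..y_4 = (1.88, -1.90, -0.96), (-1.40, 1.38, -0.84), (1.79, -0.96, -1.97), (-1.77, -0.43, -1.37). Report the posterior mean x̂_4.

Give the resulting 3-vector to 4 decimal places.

source (fourbar_fk): coupler pose = R=[0.8946 -0.4468 0.0000; 0.4468 0.8946 0.0000; 0.0000 0.0000 1.0000], t=(0.3803, 0.6348, 0.0000)
after S1 (compose_se3): R=[0.8780 -0.2565 0.4041; 0.1655 0.9549 0.2466; -0.4491 -0.1497 0.8808], t=(-1.0043, -0.0868, -1.5398)
after S2 (compose_se3): R=[-0.8222 -0.3232 -0.4685; 0.5645 -0.3586 -0.7434; 0.0722 -0.8758 0.4773], t=(-0.8072, -0.8549, 0.4390)
after S3 (triangulate): (-0.9218, -0.4644, 1.9955)
after S4 (kf_track): (-0.4277, -0.4427, -0.6979)

result = (-0.4277, -0.4427, -0.6979)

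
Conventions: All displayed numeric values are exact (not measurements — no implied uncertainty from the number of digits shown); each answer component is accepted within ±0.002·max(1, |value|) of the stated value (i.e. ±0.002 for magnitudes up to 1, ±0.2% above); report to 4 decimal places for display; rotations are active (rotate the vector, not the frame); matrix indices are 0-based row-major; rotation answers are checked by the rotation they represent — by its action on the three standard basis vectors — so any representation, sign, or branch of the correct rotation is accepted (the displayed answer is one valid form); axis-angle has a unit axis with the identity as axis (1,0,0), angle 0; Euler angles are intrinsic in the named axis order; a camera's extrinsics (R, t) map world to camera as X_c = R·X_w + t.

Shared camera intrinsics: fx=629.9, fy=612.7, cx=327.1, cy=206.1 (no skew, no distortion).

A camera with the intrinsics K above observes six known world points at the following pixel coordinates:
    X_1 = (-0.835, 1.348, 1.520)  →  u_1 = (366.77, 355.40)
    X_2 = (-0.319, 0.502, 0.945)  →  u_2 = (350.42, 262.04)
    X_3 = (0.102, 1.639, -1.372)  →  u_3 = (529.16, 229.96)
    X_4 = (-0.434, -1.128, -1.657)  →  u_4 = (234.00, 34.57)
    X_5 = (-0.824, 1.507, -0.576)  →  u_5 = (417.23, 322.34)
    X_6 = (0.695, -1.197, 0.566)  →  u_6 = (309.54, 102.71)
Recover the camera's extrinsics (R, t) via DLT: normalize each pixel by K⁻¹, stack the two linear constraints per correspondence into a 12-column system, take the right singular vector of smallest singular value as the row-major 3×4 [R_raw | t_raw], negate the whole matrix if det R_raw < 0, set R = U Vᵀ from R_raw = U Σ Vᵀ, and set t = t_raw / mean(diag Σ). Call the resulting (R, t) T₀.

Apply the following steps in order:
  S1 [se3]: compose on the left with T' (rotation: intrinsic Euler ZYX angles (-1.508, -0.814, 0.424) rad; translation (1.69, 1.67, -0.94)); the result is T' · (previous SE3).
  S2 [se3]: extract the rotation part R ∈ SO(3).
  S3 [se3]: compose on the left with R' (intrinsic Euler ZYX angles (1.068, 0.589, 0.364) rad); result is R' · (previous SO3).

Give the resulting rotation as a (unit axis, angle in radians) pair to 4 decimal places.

rotation (axis_angle) = ((-0.3706, -0.4703, -0.8009), 1.2881)

source (pnp_recover): camera pose = R=[0.6957 0.7130 -0.0875; -0.6274 0.6625 0.4092; 0.3497 -0.2297 0.9083], t=(0.2100, -0.2701, 6.4800)
after S1 (compose_se3): R=[-0.6871 0.7248 -0.0499; -0.4777 -0.3989 0.7828; 0.5474 0.5617 0.6203], t=(-1.4717, 5.5483, 3.1916)
after S2 (rot_of_se3): [-0.6871 0.7248 -0.0499; -0.4777 -0.3989 0.7828; 0.5474 0.5617 0.6203]
after S3 (compose_so3): [0.3780 0.8948 -0.2377; -0.6434 0.4385 0.6275; 0.6657 -0.0843 0.7415]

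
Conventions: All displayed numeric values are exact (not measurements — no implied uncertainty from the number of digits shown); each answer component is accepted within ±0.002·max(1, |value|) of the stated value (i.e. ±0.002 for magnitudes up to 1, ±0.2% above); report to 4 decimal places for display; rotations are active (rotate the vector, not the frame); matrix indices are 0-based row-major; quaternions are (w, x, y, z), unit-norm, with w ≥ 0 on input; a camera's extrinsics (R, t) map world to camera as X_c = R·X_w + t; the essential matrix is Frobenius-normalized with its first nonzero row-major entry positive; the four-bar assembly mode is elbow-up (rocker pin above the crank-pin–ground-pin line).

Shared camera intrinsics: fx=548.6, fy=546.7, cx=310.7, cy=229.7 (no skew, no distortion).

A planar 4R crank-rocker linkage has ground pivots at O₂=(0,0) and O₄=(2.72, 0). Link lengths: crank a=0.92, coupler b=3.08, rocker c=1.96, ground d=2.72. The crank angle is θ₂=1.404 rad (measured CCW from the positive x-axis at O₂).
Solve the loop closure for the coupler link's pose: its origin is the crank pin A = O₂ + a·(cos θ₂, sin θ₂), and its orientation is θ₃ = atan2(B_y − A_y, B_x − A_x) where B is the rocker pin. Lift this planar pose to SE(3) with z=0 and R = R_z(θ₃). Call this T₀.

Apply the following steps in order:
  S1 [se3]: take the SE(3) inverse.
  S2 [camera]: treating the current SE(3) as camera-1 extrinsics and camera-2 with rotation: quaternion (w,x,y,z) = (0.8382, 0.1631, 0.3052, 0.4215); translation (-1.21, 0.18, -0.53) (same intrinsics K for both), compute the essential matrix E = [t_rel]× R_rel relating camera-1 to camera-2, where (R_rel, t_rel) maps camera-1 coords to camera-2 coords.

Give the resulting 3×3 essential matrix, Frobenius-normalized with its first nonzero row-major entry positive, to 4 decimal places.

source (fourbar_fk): coupler pose = R=[0.9432 -0.3323 0.0000; 0.3323 0.9432 0.0000; 0.0000 0.0000 1.0000], t=(0.1527, 0.9072, 0.0000)
after S1 (invert_se3): R=[0.9432 0.3323 0.0000; -0.3323 0.9432 0.0000; 0.0000 0.0000 1.0000], t=(-0.4455, -0.8049, 0.0000)
after S2 (essential): [0.0176 -0.2077 -0.2382; 0.1207 -0.4238 -0.4552; 0.6775 -0.0443 0.1937]

matrix = [0.0176 -0.2077 -0.2382; 0.1207 -0.4238 -0.4552; 0.6775 -0.0443 0.1937]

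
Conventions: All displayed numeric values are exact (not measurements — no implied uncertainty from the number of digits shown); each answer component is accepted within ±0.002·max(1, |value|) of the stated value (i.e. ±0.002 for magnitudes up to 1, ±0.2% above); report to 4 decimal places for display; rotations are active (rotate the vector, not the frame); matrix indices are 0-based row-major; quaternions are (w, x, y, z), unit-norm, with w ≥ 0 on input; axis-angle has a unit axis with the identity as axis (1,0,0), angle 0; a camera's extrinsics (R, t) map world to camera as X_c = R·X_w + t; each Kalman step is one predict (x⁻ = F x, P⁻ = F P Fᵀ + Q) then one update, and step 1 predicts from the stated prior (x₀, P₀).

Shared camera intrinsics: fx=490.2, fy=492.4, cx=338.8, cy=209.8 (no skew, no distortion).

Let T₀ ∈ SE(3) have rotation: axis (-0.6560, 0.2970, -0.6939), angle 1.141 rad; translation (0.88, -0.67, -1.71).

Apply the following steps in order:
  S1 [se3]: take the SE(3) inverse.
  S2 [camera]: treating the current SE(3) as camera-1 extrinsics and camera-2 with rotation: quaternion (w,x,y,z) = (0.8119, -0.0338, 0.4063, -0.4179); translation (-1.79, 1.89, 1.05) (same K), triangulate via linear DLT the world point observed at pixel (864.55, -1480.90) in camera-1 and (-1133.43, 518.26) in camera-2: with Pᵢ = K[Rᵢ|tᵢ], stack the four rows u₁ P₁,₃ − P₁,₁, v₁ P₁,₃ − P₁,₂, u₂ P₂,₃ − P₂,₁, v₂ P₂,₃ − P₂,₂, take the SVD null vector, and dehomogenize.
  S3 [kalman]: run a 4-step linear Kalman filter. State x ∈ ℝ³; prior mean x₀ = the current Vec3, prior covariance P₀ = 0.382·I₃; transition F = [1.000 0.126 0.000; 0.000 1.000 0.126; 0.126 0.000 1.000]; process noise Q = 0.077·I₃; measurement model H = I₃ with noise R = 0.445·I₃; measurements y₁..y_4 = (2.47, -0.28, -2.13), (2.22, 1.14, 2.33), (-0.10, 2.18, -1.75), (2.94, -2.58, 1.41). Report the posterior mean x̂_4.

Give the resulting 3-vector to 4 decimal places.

result = (1.7733, -0.3817, 0.4121)

after S1 (invert_se3): R=[0.6677 -0.7444 -0.0045; 0.5171 0.4681 -0.7165; 0.5355 0.4761 0.6975], t=(-1.0940, -1.3667, 1.0405)
after S2 (triangulate): (0.6637, -1.4665, -0.4085)
after S3 (kf_track): (1.7733, -0.3817, 0.4121)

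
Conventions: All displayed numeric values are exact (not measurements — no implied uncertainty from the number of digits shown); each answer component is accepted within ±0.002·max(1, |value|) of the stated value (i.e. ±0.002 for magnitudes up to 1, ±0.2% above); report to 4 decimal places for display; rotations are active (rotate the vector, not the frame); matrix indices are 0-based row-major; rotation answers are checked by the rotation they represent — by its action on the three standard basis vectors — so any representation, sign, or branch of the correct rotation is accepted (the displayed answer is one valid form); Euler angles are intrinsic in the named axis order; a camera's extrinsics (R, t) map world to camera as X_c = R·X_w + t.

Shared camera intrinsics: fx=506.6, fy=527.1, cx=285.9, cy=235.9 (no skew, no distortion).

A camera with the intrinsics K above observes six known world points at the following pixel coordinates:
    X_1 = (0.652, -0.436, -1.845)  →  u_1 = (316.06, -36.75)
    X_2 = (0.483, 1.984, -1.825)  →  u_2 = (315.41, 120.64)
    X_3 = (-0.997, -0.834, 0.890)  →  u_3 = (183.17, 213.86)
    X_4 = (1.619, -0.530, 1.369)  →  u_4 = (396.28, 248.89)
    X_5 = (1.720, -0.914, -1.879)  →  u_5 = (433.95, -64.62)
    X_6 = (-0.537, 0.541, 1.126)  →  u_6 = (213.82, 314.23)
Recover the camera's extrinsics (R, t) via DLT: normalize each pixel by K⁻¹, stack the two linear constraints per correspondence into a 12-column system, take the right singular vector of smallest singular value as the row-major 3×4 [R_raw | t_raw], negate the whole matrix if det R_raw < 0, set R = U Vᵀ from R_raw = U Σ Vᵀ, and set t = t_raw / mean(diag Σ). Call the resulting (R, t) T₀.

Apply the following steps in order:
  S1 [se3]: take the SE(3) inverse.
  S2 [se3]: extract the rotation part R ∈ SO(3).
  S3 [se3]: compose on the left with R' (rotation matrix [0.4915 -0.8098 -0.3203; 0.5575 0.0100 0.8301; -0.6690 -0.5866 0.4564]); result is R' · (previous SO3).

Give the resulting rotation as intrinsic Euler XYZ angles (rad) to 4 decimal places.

source (pnp_recover): camera pose = R=[0.9984 0.0239 0.0514; -0.0544 0.6615 0.7480; -0.0162 -0.7495 0.6618], t=(-0.3000, -0.4301, 5.0306)
after S1 (invert_se3): R=[0.9984 -0.0544 -0.0162; 0.0239 0.6615 -0.7495; 0.0514 0.7480 0.6618], t=(0.3576, 4.0624, -2.9919)
after S2 (rot_of_se3): [0.9984 -0.0544 -0.0162; 0.0239 0.6615 -0.7495; 0.0514 0.7480 0.6618]
after S3 (compose_so3): [0.4549 -0.8020 0.3871; 0.5996 0.5972 0.5328; -0.6585 -0.0103 0.7525]

rotation (euler_xyz) = (-0.6161, 0.3974, 1.0548)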